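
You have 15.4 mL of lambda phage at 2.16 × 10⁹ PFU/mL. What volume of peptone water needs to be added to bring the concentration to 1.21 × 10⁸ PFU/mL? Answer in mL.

V₂ = C₁V₁/C₂ = 2.16 × 10⁹ × 15.4 / 1.21 × 10⁸ = 275 mL.
Diluent to add = V₂ − V₁ = 275 − 15.4 = 260 mL.

260 mL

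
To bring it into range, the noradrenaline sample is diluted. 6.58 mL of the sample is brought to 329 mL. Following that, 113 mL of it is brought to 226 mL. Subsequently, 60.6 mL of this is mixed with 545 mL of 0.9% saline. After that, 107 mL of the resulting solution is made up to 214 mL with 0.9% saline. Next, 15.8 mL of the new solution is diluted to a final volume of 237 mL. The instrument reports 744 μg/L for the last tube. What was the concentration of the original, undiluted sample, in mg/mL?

22.3 mg/mL

Overall dilution factor = 50 × 2 × 9.993 × 2 × 15 = 3.00 × 10⁴.
Original = 744 μg/L × 3.00 × 10⁴ = 2.23 × 10⁷ μg/L = 22.3 mg/mL.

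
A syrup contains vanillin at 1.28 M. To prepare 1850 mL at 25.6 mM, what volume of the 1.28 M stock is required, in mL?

25.6 mM = 0.0256 M.
V₁ = C₂V₂/C₁ = 0.0256 × 1850 / 1.28 = 37.0 mL.

37.0 mL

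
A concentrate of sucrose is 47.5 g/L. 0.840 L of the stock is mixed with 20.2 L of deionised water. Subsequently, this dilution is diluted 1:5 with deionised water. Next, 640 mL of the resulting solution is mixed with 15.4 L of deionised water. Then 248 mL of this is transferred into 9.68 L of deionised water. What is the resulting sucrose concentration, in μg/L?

378 μg/L

Overall dilution factor = 25.05 × 5 × 25.06 × 40.03 = 1.26 × 10⁵.
47.5 g/L / 1.26 × 10⁵ = 3.78 × 10⁻⁴ g/L = 378 μg/L.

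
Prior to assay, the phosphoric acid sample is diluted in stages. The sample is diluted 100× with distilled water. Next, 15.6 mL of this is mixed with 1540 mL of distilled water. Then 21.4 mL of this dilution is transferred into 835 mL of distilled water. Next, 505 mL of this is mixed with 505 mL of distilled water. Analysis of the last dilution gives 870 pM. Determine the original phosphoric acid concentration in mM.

Overall dilution factor = 100 × 99.72 × 40.02 × 2 = 7.98 × 10⁵.
Original = 870 pM × 7.98 × 10⁵ = 6.94 × 10⁸ pM = 0.694 mM.

0.694 mM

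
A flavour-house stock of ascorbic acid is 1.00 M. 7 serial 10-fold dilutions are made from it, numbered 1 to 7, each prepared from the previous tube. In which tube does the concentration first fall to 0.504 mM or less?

tube 4

Tube n has concentration 1.00 M / 10ⁿ.
Need 10ⁿ ≥ 1.00 M / 0.504 mM = 1984, so n ≥ 3.30.
First such tube: n = 4.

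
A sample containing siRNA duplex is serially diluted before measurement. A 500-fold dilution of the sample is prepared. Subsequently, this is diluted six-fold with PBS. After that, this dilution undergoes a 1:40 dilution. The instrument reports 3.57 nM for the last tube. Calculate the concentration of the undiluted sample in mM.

0.428 mM

Overall dilution factor = 500 × 6 × 40 = 1.20 × 10⁵.
Original = 3.57 nM × 1.20 × 10⁵ = 4.28 × 10⁵ nM = 0.428 mM.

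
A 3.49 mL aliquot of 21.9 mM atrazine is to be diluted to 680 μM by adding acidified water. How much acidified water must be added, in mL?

680 μM = 0.680 mM.
V₂ = C₁V₁/C₂ = 21.9 × 3.49 / 0.680 = 112 mL.
Diluent to add = V₂ − V₁ = 112 − 3.49 = 109 mL.

109 mL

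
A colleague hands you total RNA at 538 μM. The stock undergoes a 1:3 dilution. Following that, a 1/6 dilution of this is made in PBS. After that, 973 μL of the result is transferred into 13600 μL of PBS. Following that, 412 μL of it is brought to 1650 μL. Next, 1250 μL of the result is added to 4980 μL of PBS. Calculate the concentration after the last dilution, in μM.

0.100 μM

Overall dilution factor = 3 × 6 × 14.98 × 4.005 × 4.984 = 5381.
538 μM / 5381 = 0.100 μM.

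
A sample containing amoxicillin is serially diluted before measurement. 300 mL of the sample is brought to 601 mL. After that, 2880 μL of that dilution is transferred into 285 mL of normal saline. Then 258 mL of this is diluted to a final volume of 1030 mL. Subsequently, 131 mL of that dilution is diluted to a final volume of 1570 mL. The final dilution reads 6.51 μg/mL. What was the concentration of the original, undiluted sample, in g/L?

Overall dilution factor = 2.003 × 99.96 × 3.992 × 11.98 = 9581.
Original = 6.51 μg/mL × 9581 = 6.24 × 10⁴ μg/mL = 62.4 g/L.

62.4 g/L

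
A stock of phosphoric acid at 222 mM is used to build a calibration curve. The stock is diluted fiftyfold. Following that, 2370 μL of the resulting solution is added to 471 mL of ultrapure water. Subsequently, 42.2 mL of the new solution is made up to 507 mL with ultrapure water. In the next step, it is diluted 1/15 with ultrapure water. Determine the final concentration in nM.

123 nM

Overall dilution factor = 50 × 199.7 × 12.01 × 15 = 1.80 × 10⁶.
222 mM / 1.80 × 10⁶ = 1.23 × 10⁻⁴ mM = 123 nM.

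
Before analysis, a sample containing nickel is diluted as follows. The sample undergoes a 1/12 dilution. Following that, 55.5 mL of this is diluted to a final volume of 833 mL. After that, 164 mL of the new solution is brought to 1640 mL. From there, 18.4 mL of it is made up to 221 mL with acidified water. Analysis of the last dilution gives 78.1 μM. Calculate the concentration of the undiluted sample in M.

Overall dilution factor = 12 × 15.01 × 10 × 12.01 = 2.16 × 10⁴.
Original = 78.1 μM × 2.16 × 10⁴ = 1.69 × 10⁶ μM = 1.69 M.

1.69 M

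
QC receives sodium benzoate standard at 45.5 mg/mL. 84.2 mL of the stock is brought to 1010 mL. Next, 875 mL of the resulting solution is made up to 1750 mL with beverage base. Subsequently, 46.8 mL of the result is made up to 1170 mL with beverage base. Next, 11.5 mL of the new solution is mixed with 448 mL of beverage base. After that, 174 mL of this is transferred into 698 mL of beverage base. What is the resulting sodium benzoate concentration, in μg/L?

379 μg/L

Overall dilution factor = 12.00 × 2 × 25 × 39.96 × 5.011 = 1.20 × 10⁵.
45.5 mg/mL / 1.20 × 10⁵ = 3.79 × 10⁻⁴ mg/mL = 379 μg/L.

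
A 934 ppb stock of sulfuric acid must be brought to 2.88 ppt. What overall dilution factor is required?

Factor = C₀/C_target = 934 ppb / 2.88 ppt = 3.24 × 10⁵.

3.24 × 10⁵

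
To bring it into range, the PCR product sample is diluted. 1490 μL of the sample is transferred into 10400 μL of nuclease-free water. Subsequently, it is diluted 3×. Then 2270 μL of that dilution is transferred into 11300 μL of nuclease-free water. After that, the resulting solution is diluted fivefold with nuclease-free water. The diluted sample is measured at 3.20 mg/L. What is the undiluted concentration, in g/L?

Overall dilution factor = 7.980 × 3 × 5.978 × 5 = 716.
Original = 3.20 mg/L × 716 = 2290 mg/L = 2.29 g/L.

2.29 g/L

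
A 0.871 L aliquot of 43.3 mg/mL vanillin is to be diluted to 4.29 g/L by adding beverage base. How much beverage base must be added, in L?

7.92 L

4.29 g/L = 4.29 mg/mL.
V₂ = C₁V₁/C₂ = 43.3 × 0.871 / 4.29 = 8.79 L.
Diluent to add = V₂ − V₁ = 8.79 − 0.871 = 7.92 L.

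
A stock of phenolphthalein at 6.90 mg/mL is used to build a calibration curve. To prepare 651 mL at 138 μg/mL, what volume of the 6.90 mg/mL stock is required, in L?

0.0130 L

138 μg/mL = 0.138 mg/mL.
V₁ = C₂V₂/C₁ = 0.138 × 651 / 6.90 = 13.0 mL = 0.0130 L.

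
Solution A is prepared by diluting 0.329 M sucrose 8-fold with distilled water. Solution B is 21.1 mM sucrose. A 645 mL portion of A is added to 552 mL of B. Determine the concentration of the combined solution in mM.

C_A = 0.329 M / 8 = 0.0411 M.
C_B = 21.1 mM = 0.0211 M.
C_mix = (C_A·V_A + C_B·V_B)/(V_A + V_B) = (0.0411×645 + 0.0211×552) / 1197 = 0.0319 M = 31.9 mM.

31.9 mM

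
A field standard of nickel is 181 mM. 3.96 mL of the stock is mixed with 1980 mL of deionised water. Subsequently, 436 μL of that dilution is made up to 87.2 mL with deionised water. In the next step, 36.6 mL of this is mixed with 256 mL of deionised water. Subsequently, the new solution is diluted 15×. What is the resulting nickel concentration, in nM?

15.1 nM

Overall dilution factor = 501 × 200 × 7.995 × 15 = 1.20 × 10⁷.
181 mM / 1.20 × 10⁷ = 1.51 × 10⁻⁵ mM = 15.1 nM.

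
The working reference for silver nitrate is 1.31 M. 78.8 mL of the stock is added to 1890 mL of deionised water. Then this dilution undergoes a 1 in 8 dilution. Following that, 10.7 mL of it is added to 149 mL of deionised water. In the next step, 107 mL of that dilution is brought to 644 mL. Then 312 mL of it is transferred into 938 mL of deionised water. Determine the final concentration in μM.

Overall dilution factor = 24.98 × 8 × 14.93 × 6.019 × 4.006 = 7.19 × 10⁴.
1.31 M / 7.19 × 10⁴ = 1.82 × 10⁻⁵ M = 18.2 μM.

18.2 μM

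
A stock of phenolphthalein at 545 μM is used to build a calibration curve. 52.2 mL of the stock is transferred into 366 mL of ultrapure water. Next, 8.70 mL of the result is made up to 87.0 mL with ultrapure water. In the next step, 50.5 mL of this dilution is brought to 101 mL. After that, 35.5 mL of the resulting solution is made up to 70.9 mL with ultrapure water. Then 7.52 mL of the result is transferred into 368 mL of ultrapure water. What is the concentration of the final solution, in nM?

Overall dilution factor = 8.011 × 10 × 2 × 1.997 × 49.94 = 1.60 × 10⁴.
545 μM / 1.60 × 10⁴ = 0.0341 μM = 34.1 nM.

34.1 nM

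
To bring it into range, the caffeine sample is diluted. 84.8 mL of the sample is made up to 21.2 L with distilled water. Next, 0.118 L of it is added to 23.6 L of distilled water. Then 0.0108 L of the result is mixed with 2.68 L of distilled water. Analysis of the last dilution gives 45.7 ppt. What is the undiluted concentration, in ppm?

572 ppm

Overall dilution factor = 250 × 201 × 249.1 = 1.25 × 10⁷.
Original = 45.7 ppt × 1.25 × 10⁷ = 5.72 × 10⁸ ppt = 572 ppm.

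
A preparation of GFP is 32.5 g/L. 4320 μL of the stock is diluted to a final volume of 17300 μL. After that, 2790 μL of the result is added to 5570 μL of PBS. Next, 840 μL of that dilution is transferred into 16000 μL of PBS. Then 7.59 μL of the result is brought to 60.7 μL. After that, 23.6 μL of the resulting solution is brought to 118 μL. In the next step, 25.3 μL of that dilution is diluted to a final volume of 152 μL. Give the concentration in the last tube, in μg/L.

562 μg/L

Overall dilution factor = 4.005 × 2.996 × 20.05 × 7.997 × 5 × 6.008 = 5.78 × 10⁴.
32.5 g/L / 5.78 × 10⁴ = 5.62 × 10⁻⁴ g/L = 562 μg/L.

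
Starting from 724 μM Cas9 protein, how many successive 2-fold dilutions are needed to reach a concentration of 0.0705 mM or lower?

4

Need 2ⁿ ≥ 10.3, so n ≥ log(10.3)/log(2) = 3.36.
Minimum whole steps: n = 4.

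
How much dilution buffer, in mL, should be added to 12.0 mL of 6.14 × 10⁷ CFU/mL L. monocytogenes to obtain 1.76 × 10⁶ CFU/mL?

407 mL

V₂ = C₁V₁/C₂ = 6.14 × 10⁷ × 12.0 / 1.76 × 10⁶ = 419 mL.
Diluent to add = V₂ − V₁ = 419 − 12.0 = 407 mL.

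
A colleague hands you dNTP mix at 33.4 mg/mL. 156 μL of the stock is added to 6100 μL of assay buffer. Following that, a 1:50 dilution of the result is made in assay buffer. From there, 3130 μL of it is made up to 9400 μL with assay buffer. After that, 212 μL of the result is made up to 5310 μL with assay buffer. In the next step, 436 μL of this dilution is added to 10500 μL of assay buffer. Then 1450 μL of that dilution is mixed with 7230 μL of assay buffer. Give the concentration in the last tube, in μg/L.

1.47 μg/L

Overall dilution factor = 40.10 × 50 × 3.003 × 25.05 × 25.08 × 5.986 = 2.26 × 10⁷.
33.4 mg/mL / 2.26 × 10⁷ = 1.47 × 10⁻⁶ mg/mL = 1.47 μg/L.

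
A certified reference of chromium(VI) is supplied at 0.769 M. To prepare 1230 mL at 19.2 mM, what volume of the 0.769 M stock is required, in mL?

19.2 mM = 0.0192 M.
V₁ = C₂V₂/C₁ = 0.0192 × 1230 / 0.769 = 30.7 mL.

30.7 mL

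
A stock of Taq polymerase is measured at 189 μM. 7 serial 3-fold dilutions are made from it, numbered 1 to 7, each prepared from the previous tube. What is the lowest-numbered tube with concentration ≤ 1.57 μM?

tube 5

Tube n has concentration 189 μM / 3ⁿ.
Need 3ⁿ ≥ 189 μM / 1.57 μM = 120, so n ≥ 4.36.
First such tube: n = 5.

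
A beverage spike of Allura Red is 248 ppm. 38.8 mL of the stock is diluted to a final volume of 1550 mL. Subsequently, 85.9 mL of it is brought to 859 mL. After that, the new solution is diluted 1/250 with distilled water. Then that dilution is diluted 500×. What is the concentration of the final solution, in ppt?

4.97 ppt

Overall dilution factor = 39.95 × 10 × 250 × 500 = 4.99 × 10⁷.
248 ppm / 4.99 × 10⁷ = 4.97 × 10⁻⁶ ppm = 4.97 ppt.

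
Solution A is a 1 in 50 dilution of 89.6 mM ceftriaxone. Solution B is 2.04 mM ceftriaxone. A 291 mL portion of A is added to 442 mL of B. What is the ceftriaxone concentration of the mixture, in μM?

1940 μM

C_A = 89.6 mM / 50 = 1.79 mM.
C_mix = (C_A·V_A + C_B·V_B)/(V_A + V_B) = (1.79×291 + 2.04×442) / 733.0 = 1.94 mM = 1940 μM.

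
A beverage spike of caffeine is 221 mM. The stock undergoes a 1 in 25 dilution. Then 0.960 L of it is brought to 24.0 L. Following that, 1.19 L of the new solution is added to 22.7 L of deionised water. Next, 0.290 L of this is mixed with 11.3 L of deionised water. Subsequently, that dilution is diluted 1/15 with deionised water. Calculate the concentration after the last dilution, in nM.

Overall dilution factor = 25 × 25 × 20.08 × 39.97 × 15 = 7.52 × 10⁶.
221 mM / 7.52 × 10⁶ = 2.94 × 10⁻⁵ mM = 29.4 nM.

29.4 nM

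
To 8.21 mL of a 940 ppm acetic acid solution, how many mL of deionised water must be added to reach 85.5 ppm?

V₂ = C₁V₁/C₂ = 940 × 8.21 / 85.5 = 90.3 mL.
Diluent to add = V₂ − V₁ = 90.3 − 8.21 = 82.1 mL.

82.1 mL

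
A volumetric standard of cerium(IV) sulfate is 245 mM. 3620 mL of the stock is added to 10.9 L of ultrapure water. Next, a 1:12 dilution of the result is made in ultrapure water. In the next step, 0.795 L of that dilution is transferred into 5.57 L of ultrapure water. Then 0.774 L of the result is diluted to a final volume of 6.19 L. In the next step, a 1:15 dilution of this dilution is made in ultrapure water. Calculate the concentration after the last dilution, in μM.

5.30 μM

Overall dilution factor = 4.011 × 12 × 8.006 × 7.997 × 15 = 4.62 × 10⁴.
245 mM / 4.62 × 10⁴ = 5.30 × 10⁻³ mM = 5.30 μM.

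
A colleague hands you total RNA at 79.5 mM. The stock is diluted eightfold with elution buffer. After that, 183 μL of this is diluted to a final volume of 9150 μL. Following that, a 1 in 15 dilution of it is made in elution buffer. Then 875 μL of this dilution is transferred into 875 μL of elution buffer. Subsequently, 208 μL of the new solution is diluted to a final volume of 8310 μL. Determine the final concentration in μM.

Overall dilution factor = 8 × 50 × 15 × 2 × 39.95 = 4.79 × 10⁵.
79.5 mM / 4.79 × 10⁵ = 1.66 × 10⁻⁴ mM = 0.166 μM.

0.166 μM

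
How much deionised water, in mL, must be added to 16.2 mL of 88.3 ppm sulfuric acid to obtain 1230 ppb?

1230 ppb = 1.23 ppm.
V₂ = C₁V₁/C₂ = 88.3 × 16.2 / 1.23 = 1163 mL.
Diluent to add = V₂ − V₁ = 1163 − 16.2 = 1150 mL.

1150 mL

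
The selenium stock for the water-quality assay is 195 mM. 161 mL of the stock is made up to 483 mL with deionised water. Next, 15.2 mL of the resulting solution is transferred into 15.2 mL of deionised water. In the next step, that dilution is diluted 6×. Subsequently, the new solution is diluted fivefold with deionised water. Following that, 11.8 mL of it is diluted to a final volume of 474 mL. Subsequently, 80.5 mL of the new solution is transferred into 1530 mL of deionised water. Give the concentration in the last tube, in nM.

1350 nM

Overall dilution factor = 3 × 2 × 6 × 5 × 40.17 × 20.01 = 1.45 × 10⁵.
195 mM / 1.45 × 10⁵ = 1.35 × 10⁻³ mM = 1350 nM.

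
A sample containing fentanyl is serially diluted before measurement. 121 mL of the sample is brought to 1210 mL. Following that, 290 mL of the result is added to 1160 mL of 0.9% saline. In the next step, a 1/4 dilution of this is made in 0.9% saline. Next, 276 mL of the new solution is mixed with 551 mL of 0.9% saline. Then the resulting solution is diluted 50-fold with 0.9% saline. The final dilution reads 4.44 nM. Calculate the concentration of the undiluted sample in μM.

133 μM

Overall dilution factor = 10 × 5 × 4 × 2.996 × 50 = 3.00 × 10⁴.
Original = 4.44 nM × 3.00 × 10⁴ = 1.33 × 10⁵ nM = 133 μM.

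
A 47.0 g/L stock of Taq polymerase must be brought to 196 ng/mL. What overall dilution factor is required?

2.40 × 10⁵

Factor = C₀/C_target = 47.0 g/L / 196 ng/mL = 2.40 × 10⁵.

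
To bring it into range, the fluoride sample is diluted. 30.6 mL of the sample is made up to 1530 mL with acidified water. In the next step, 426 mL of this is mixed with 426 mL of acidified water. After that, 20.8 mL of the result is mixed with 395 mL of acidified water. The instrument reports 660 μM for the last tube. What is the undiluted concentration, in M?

1.32 M

Overall dilution factor = 50 × 2 × 19.99 = 1999.
Original = 660 μM × 1999 = 1.32 × 10⁶ μM = 1.32 M.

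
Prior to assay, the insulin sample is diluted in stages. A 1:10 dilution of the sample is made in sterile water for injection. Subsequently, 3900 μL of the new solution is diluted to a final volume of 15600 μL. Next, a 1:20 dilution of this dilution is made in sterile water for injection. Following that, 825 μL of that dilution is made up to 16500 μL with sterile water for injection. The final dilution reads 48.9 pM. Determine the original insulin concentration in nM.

Overall dilution factor = 10 × 4 × 20 × 20 = 1.60 × 10⁴.
Original = 48.9 pM × 1.60 × 10⁴ = 7.82 × 10⁵ pM = 782 nM.

782 nM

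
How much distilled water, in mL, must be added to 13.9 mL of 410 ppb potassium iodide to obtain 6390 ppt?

6390 ppt = 6.39 ppb.
V₂ = C₁V₁/C₂ = 410 × 13.9 / 6.39 = 892 mL.
Diluent to add = V₂ − V₁ = 892 − 13.9 = 878 mL.

878 mL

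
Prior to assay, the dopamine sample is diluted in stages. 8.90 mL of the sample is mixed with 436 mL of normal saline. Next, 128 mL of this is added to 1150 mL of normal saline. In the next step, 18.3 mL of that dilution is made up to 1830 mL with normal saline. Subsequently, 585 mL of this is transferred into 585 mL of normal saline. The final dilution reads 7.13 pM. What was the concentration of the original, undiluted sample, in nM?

Overall dilution factor = 49.99 × 9.984 × 100 × 2 = 9.98 × 10⁴.
Original = 7.13 pM × 9.98 × 10⁴ = 7.12 × 10⁵ pM = 712 nM.

712 nM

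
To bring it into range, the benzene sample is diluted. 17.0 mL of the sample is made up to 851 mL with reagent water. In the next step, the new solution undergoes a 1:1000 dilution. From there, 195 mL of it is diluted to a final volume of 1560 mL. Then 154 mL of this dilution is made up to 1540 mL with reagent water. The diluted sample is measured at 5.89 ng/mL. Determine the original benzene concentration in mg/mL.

Overall dilution factor = 50.06 × 1000 × 8 × 10 = 4.00 × 10⁶.
Original = 5.89 ng/mL × 4.00 × 10⁶ = 2.36 × 10⁷ ng/mL = 23.6 mg/mL.

23.6 mg/mL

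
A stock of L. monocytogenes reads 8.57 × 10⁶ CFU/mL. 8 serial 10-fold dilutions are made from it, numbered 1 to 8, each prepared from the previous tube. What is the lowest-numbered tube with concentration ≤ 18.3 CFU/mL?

tube 6

Tube n has concentration 8.57 × 10⁶ CFU/mL / 10ⁿ.
Need 10ⁿ ≥ 8.57 × 10⁶ CFU/mL / 18.3 CFU/mL = 4.68 × 10⁵, so n ≥ 5.67.
First such tube: n = 6.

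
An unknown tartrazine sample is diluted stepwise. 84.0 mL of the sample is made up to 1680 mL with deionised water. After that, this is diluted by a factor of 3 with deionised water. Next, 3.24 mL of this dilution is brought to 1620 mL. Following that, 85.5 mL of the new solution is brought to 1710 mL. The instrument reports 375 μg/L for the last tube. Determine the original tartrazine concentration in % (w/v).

22.5 % (w/v)

Overall dilution factor = 20 × 3 × 500 × 20 = 6.00 × 10⁵.
Original = 375 μg/L × 6.00 × 10⁵ = 2.25 × 10⁸ μg/L = 22.5 % (w/v).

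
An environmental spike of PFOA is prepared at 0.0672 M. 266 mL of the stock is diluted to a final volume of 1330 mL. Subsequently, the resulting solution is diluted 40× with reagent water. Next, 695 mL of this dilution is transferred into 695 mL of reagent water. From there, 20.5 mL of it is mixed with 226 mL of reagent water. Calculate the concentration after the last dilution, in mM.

0.0140 mM

Overall dilution factor = 5 × 40 × 2 × 12.02 = 4810.
0.0672 M / 4810 = 1.40 × 10⁻⁵ M = 0.0140 mM.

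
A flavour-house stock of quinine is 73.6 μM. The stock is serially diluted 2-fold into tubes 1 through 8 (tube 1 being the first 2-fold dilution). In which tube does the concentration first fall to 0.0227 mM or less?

Tube n has concentration 73.6 μM / 2ⁿ.
Need 2ⁿ ≥ 73.6 μM / 0.0227 mM = 3.24, so n ≥ 1.70.
First such tube: n = 2.

tube 2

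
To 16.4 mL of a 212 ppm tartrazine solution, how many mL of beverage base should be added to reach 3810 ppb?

3810 ppb = 3.81 ppm.
V₂ = C₁V₁/C₂ = 212 × 16.4 / 3.81 = 913 mL.
Diluent to add = V₂ − V₁ = 913 − 16.4 = 896 mL.

896 mL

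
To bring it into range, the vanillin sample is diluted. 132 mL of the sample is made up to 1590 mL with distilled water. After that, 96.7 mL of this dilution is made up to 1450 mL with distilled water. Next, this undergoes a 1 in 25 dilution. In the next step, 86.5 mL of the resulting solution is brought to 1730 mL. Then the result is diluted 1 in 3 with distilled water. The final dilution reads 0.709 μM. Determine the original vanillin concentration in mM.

192 mM

Overall dilution factor = 12.05 × 14.99 × 25 × 20 × 3 = 2.71 × 10⁵.
Original = 0.709 μM × 2.71 × 10⁵ = 1.92 × 10⁵ μM = 192 mM.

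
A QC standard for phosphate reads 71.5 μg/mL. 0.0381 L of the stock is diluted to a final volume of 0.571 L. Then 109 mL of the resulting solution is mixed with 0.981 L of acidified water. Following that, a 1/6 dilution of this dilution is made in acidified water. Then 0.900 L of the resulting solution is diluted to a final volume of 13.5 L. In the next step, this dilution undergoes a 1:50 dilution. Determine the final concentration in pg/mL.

Overall dilution factor = 14.99 × 10 × 6 × 15 × 50 = 6.74 × 10⁵.
71.5 μg/mL / 6.74 × 10⁵ = 1.06 × 10⁻⁴ μg/mL = 106 pg/mL.

106 pg/mL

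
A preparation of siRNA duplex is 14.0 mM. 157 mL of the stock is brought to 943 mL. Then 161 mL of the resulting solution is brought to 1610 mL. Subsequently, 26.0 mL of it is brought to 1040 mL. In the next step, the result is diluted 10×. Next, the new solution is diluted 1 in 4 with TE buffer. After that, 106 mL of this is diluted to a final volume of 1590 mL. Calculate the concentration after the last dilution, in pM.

9710 pM

Overall dilution factor = 6.006 × 10 × 40 × 10 × 4 × 15 = 1.44 × 10⁶.
14.0 mM / 1.44 × 10⁶ = 9.71 × 10⁻⁶ mM = 9710 pM.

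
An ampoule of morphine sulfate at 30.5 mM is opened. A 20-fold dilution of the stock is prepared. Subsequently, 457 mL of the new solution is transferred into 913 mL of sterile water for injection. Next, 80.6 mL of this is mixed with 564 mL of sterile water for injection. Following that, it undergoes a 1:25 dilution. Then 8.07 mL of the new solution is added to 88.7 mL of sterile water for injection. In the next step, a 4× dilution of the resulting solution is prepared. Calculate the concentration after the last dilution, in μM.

Overall dilution factor = 20 × 2.998 × 7.998 × 25 × 11.99 × 4 = 5.75 × 10⁵.
30.5 mM / 5.75 × 10⁵ = 5.30 × 10⁻⁵ mM = 0.0530 μM.

0.0530 μM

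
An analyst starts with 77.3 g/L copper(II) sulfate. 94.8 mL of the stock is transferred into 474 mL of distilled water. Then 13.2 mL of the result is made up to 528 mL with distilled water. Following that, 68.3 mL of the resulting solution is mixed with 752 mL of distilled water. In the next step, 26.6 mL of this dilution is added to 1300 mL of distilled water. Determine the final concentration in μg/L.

Overall dilution factor = 6 × 40 × 12.01 × 49.87 = 1.44 × 10⁵.
77.3 g/L / 1.44 × 10⁵ = 5.38 × 10⁻⁴ g/L = 538 μg/L.

538 μg/L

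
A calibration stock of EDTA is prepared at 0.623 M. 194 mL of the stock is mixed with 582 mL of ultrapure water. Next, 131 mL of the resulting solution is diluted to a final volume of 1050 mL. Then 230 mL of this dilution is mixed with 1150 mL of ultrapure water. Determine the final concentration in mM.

Overall dilution factor = 4 × 8.015 × 6 = 192.
0.623 M / 192 = 3.24 × 10⁻³ M = 3.24 mM.

3.24 mM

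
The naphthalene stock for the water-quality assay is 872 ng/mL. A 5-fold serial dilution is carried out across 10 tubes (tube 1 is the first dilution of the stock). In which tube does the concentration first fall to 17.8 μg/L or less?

tube 3

Tube n has concentration 872 ng/mL / 5ⁿ.
Need 5ⁿ ≥ 872 ng/mL / 17.8 μg/L = 49.0, so n ≥ 2.42.
First such tube: n = 3.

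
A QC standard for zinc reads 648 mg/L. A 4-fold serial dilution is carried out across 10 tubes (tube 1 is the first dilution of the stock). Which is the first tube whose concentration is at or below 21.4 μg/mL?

Tube n has concentration 648 mg/L / 4ⁿ.
Need 4ⁿ ≥ 648 mg/L / 21.4 μg/mL = 30.3, so n ≥ 2.46.
First such tube: n = 3.

tube 3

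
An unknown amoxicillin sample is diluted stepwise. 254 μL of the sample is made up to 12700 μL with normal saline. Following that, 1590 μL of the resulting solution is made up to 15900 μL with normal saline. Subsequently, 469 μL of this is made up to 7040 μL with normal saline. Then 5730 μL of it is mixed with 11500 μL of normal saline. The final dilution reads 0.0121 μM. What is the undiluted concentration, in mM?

0.273 mM

Overall dilution factor = 50 × 10 × 15.01 × 3.007 = 2.26 × 10⁴.
Original = 0.0121 μM × 2.26 × 10⁴ = 273 μM = 0.273 mM.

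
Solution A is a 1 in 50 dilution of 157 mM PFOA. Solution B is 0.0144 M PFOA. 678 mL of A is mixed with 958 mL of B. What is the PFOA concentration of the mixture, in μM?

9730 μM

C_A = 157 mM / 50 = 3.14 mM.
C_B = 0.0144 M = 14.4 mM.
C_mix = (C_A·V_A + C_B·V_B)/(V_A + V_B) = (3.14×678 + 14.4×958) / 1636 = 9.73 mM = 9730 μM.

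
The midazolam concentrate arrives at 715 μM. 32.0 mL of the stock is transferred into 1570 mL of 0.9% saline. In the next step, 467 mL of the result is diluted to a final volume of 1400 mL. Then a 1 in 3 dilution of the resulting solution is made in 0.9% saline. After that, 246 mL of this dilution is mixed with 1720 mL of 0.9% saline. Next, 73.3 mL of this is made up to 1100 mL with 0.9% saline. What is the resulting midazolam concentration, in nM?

13.2 nM

Overall dilution factor = 50.06 × 2.998 × 3 × 7.992 × 15.01 = 5.40 × 10⁴.
715 μM / 5.40 × 10⁴ = 0.0132 μM = 13.2 nM.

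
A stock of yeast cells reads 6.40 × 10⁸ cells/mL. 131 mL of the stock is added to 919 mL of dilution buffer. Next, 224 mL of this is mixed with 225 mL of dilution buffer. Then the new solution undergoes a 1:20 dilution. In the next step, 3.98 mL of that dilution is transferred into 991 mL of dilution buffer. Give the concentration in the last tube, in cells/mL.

Overall dilution factor = 8.015 × 2.004 × 20 × 250.0 = 8.03 × 10⁴.
6.40 × 10⁸ cells/mL / 8.03 × 10⁴ = 7970 cells/mL.

7970 cells/mL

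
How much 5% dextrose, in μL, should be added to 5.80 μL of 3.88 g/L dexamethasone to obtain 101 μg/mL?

101 μg/mL = 0.101 g/L.
V₂ = C₁V₁/C₂ = 3.88 × 5.80 / 0.101 = 223 μL.
Diluent to add = V₂ − V₁ = 223 − 5.80 = 217 μL.

217 μL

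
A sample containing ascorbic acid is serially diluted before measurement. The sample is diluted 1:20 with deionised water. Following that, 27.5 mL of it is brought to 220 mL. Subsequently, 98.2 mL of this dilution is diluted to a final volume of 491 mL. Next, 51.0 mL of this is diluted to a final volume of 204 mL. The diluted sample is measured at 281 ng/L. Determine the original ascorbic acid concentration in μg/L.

Overall dilution factor = 20 × 8 × 5 × 4 = 3200.
Original = 281 ng/L × 3200 = 8.99 × 10⁵ ng/L = 899 μg/L.

899 μg/L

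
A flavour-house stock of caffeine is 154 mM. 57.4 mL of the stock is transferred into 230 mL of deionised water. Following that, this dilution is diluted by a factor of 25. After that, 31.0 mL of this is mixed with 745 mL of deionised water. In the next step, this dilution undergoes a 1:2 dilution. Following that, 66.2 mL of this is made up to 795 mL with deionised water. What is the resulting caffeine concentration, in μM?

Overall dilution factor = 5.007 × 25 × 25.03 × 2 × 12.01 = 7.53 × 10⁴.
154 mM / 7.53 × 10⁴ = 2.05 × 10⁻³ mM = 2.05 μM.

2.05 μM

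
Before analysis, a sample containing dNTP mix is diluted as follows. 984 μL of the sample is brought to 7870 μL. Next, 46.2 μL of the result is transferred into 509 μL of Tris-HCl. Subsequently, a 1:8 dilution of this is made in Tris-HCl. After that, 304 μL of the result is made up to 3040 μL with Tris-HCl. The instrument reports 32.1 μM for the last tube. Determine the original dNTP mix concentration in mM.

247 mM

Overall dilution factor = 7.998 × 12.02 × 8 × 10 = 7689.
Original = 32.1 μM × 7689 = 2.47 × 10⁵ μM = 247 mM.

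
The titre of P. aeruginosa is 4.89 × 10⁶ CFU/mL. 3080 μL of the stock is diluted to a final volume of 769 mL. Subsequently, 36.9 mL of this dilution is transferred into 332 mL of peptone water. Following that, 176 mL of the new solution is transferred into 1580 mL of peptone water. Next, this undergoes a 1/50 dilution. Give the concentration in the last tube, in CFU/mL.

3.93 CFU/mL

Overall dilution factor = 249.7 × 9.997 × 9.977 × 50 = 1.25 × 10⁶.
4.89 × 10⁶ CFU/mL / 1.25 × 10⁶ = 3.93 CFU/mL.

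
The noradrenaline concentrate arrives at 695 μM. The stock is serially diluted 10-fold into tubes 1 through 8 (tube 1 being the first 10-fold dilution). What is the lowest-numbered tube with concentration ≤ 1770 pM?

tube 6

Tube n has concentration 695 μM / 10ⁿ.
Need 10ⁿ ≥ 695 μM / 1770 pM = 3.93 × 10⁵, so n ≥ 5.59.
First such tube: n = 6.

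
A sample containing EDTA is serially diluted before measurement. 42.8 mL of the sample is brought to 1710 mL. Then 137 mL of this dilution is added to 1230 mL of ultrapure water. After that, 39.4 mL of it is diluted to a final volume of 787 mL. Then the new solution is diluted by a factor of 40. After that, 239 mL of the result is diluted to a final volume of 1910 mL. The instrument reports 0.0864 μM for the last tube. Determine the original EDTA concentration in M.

Overall dilution factor = 39.95 × 9.978 × 19.97 × 40 × 7.992 = 2.55 × 10⁶.
Original = 0.0864 μM × 2.55 × 10⁶ = 2.20 × 10⁵ μM = 0.220 M.

0.220 M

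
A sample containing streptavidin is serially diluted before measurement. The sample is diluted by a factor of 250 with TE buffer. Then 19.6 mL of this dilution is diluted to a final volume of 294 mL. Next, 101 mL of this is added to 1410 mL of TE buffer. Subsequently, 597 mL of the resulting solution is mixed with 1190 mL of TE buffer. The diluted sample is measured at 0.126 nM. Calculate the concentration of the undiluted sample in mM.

0.0212 mM

Overall dilution factor = 250 × 15 × 14.96 × 2.993 = 1.68 × 10⁵.
Original = 0.126 nM × 1.68 × 10⁵ = 2.12 × 10⁴ nM = 0.0212 mM.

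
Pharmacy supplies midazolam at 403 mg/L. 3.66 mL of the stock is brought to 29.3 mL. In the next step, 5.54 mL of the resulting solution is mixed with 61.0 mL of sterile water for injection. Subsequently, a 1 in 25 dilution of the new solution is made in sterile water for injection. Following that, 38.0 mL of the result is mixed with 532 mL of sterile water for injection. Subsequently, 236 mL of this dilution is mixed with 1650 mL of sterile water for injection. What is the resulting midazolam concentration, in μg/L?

1.40 μg/L

Overall dilution factor = 8.005 × 12.01 × 25 × 15 × 7.992 = 2.88 × 10⁵.
403 mg/L / 2.88 × 10⁵ = 1.40 × 10⁻³ mg/L = 1.40 μg/L.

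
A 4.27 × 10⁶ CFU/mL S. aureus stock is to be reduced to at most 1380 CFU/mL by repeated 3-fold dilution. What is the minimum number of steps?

Need 3ⁿ ≥ 3094, so n ≥ log(3094)/log(3) = 7.32.
Minimum whole steps: n = 8.

8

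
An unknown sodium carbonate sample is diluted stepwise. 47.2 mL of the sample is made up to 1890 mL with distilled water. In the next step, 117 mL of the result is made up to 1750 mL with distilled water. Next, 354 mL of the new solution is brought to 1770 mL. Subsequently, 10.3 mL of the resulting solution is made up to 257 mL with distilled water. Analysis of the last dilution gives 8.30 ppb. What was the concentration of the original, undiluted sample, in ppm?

620 ppm

Overall dilution factor = 40.04 × 14.96 × 5 × 24.95 = 7.47 × 10⁴.
Original = 8.30 ppb × 7.47 × 10⁴ = 6.20 × 10⁵ ppb = 620 ppm.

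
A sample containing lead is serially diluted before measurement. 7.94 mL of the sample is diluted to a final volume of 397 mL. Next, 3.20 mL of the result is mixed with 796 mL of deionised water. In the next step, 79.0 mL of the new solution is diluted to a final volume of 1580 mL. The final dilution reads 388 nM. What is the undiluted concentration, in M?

0.0969 M

Overall dilution factor = 50 × 249.8 × 20 = 2.50 × 10⁵.
Original = 388 nM × 2.50 × 10⁵ = 9.69 × 10⁷ nM = 0.0969 M.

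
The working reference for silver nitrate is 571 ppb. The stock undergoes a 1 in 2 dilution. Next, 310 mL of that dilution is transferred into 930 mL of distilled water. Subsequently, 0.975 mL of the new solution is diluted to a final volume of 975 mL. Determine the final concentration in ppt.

71.4 ppt

Overall dilution factor = 2 × 4 × 1000 = 8000.
571 ppb / 8000 = 0.0714 ppb = 71.4 ppt.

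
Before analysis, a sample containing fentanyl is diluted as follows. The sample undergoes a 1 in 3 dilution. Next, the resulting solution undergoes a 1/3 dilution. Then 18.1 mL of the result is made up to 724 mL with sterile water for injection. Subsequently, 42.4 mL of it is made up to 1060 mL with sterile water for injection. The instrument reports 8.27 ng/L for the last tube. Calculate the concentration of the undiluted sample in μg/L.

Overall dilution factor = 3 × 3 × 40 × 25 = 9000.
Original = 8.27 ng/L × 9000 = 7.44 × 10⁴ ng/L = 74.4 μg/L.

74.4 μg/L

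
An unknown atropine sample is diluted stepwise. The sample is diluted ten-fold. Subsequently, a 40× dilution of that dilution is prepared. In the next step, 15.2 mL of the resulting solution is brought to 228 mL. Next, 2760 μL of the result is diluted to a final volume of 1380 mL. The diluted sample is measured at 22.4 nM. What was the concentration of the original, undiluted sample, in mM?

67.2 mM

Overall dilution factor = 10 × 40 × 15 × 500 = 3.00 × 10⁶.
Original = 22.4 nM × 3.00 × 10⁶ = 6.72 × 10⁷ nM = 67.2 mM.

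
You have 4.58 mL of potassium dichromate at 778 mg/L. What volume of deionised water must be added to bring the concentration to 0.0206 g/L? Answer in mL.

168 mL

0.0206 g/L = 20.6 mg/L.
V₂ = C₁V₁/C₂ = 778 × 4.58 / 20.6 = 173 mL.
Diluent to add = V₂ − V₁ = 173 − 4.58 = 168 mL.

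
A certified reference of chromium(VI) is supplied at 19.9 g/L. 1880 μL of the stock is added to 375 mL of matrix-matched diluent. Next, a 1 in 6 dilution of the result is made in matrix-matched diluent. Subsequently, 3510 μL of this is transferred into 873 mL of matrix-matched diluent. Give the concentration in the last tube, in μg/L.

Overall dilution factor = 200.5 × 6 × 249.7 = 3.00 × 10⁵.
19.9 g/L / 3.00 × 10⁵ = 6.63 × 10⁻⁵ g/L = 66.3 μg/L.

66.3 μg/L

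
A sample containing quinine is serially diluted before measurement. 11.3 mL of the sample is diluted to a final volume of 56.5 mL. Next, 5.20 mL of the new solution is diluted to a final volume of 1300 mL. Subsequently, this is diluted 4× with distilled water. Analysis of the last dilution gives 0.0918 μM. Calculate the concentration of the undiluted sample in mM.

Overall dilution factor = 5 × 250 × 4 = 5000.
Original = 0.0918 μM × 5000 = 459 μM = 0.459 mM.

0.459 mM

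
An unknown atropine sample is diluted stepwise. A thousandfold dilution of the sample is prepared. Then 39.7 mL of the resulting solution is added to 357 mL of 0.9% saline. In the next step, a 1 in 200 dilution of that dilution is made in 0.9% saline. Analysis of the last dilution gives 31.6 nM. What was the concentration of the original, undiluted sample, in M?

0.0632 M

Overall dilution factor = 1000 × 9.992 × 200 = 2.00 × 10⁶.
Original = 31.6 nM × 2.00 × 10⁶ = 6.32 × 10⁷ nM = 0.0632 M.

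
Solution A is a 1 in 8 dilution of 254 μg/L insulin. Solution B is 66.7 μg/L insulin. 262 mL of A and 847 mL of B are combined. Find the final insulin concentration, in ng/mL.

C_A = 254 μg/L / 8 = 31.8 μg/L.
C_mix = (C_A·V_A + C_B·V_B)/(V_A + V_B) = (31.8×262 + 66.7×847) / 1109 = 58.4 μg/L = 58.4 ng/mL.

58.4 ng/mL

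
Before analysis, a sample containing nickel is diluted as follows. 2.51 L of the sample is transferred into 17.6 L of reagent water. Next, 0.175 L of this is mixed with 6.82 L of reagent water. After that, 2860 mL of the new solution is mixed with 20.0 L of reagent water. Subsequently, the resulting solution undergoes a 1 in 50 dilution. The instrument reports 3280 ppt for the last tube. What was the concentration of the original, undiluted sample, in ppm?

420 ppm

Overall dilution factor = 8.012 × 39.97 × 7.993 × 50 = 1.28 × 10⁵.
Original = 3280 ppt × 1.28 × 10⁵ = 4.20 × 10⁸ ppt = 420 ppm.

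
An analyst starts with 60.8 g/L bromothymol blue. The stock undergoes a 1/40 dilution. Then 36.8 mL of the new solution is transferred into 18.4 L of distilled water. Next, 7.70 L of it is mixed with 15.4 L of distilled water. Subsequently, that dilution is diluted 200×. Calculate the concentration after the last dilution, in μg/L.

Overall dilution factor = 40 × 501 × 3 × 200 = 1.20 × 10⁷.
60.8 g/L / 1.20 × 10⁷ = 5.06 × 10⁻⁶ g/L = 5.06 μg/L.

5.06 μg/L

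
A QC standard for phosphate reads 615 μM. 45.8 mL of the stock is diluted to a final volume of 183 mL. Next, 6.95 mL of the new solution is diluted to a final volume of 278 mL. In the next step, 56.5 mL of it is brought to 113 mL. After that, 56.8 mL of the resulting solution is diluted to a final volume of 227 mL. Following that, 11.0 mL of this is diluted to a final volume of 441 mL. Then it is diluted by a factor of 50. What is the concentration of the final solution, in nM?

Overall dilution factor = 3.996 × 40 × 2 × 3.996 × 40.09 × 50 = 2.56 × 10⁶.
615 μM / 2.56 × 10⁶ = 2.40 × 10⁻⁴ μM = 0.240 nM.

0.240 nM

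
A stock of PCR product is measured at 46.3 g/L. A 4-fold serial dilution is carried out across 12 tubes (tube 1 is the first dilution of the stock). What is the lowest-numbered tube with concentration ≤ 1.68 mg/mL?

tube 3

Tube n has concentration 46.3 g/L / 4ⁿ.
Need 4ⁿ ≥ 46.3 g/L / 1.68 mg/mL = 27.6, so n ≥ 2.39.
First such tube: n = 3.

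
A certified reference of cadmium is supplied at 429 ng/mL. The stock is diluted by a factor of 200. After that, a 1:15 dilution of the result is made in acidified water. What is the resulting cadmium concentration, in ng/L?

143 ng/L

Overall dilution factor = 200 × 15 = 3000.
429 ng/mL / 3000 = 0.143 ng/mL = 143 ng/L.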